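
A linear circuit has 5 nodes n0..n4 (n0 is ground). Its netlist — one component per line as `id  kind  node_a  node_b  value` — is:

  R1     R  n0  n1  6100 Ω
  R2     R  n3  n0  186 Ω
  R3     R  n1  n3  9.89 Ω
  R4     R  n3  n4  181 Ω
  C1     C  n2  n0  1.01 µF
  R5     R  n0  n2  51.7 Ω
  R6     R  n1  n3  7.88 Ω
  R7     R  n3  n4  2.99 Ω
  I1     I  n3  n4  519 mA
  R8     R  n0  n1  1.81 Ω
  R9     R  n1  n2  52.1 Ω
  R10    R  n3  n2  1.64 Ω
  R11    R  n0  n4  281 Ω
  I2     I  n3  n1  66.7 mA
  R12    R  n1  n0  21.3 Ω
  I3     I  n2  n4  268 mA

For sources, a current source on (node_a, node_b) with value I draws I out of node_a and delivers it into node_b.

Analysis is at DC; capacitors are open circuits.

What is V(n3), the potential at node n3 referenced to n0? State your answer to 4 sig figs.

-0.2075 V

Element admittances at DC:
  Y(R1) = 0.0001639 S between n0,n1
  Y(R2) = 0.005376 S between n3,n0
  Y(R3) = 0.1011 S between n1,n3
  Y(R4) = 0.005525 S between n3,n4
  Y(C1) = 0.000 S between n2,n0
  Y(R5) = 0.01934 S between n0,n2
  Y(R6) = 0.1269 S between n1,n3
  Y(R7) = 0.3344 S between n3,n4
  I1: injects 0.519 A into n4 (from n3)
  Y(R8) = 0.5525 S between n0,n1
  Y(R9) = 0.01919 S between n1,n2
  Y(R10) = 0.6098 S between n3,n2
  Y(R11) = 0.003559 S between n0,n4
  I2: injects 0.0667 A into n1 (from n3)
  Y(R12) = 0.04695 S between n1,n0
  I3: injects 0.268 A into n4 (from n2)
Assemble and solve the 4×4 MNA system:
  V(n1)=0.009105  V(n2)=-0.6083  V(n3)=-0.2075  V(n4)=2.086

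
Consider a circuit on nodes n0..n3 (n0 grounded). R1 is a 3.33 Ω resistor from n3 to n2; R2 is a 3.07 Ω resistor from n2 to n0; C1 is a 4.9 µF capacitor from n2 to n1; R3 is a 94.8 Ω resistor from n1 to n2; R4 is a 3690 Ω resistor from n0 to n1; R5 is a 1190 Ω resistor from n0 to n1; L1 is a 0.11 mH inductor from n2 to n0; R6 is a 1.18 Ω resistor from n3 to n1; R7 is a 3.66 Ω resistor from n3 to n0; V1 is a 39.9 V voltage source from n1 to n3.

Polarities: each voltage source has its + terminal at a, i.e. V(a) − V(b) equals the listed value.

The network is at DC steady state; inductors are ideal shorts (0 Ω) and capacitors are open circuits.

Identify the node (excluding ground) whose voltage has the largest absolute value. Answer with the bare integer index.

1

Apply KCL at each of the 3 non-ground nodes and solve the resulting linear system.
Node n1: branches {C1, R3, R4, R5, R6, V1} → V_1 = 39.10
Node n2: branches {R1, R2, C1, R3, L1} → V_2 = 0.000
Node n3: branches {R1, R6, R7, V1} → V_3 = -0.7950
Source currents: i(L1)=0.1738, i(V1)=-34.27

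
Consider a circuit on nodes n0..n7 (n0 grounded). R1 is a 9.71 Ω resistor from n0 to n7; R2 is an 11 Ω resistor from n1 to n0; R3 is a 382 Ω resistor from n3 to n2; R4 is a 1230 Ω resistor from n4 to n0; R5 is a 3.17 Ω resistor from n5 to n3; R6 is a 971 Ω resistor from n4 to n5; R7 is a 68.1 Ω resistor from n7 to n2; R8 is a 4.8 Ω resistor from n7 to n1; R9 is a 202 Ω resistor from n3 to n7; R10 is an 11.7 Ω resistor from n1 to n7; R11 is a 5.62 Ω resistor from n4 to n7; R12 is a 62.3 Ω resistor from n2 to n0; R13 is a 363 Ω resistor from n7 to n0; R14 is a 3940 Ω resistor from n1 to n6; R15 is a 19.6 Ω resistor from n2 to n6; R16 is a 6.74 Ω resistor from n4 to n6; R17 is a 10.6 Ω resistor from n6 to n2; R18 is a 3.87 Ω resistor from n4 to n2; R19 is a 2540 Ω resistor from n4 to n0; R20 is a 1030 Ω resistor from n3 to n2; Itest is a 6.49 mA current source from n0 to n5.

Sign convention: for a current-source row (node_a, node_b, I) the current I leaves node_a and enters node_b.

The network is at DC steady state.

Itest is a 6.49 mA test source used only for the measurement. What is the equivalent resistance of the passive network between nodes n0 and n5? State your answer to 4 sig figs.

R_eq = 113.1 Ω

Apply KCL at each of the 7 non-ground nodes and solve the resulting linear system.
Node n1: branches {R2, R8, R10, R14} → V_1 = 0.02471
Node n2: branches {R3, R7, R12, R15, R17, R18, R20} → V_2 = 0.04804
Node n3: branches {R3, R5, R9, R20} → V_3 = 0.7157
Node n4: branches {R4, R6, R11, R16, R18, R19} → V_4 = 0.04384
Node n5: branches {R5, R6, Itest} → V_5 = 0.7340
Node n6: branches {R14, R15, R16, R17} → V_6 = 0.04590
Node n7: branches {R1, R7, R8, R9, R10, R11, R13} → V_7 = 0.03234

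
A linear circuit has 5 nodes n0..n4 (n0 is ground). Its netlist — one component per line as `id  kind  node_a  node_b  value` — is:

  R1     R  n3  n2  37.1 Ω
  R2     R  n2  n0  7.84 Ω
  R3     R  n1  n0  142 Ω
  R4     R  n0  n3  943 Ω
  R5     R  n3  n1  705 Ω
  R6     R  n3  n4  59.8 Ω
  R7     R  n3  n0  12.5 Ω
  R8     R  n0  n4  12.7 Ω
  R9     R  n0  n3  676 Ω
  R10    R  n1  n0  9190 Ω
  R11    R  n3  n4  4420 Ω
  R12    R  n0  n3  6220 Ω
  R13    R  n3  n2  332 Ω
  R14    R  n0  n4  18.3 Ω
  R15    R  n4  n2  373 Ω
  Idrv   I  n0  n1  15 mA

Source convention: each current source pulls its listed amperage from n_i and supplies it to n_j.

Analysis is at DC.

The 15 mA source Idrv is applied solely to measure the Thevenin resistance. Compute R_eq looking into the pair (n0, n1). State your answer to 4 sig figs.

R_eq = 116.9 Ω

Element admittances at DC:
  Y(R1) = 0.02695 S between n3,n2
  Y(R2) = 0.1276 S between n2,n0
  Y(R3) = 0.007042 S between n1,n0
  Y(R4) = 0.001060 S between n0,n3
  Y(R5) = 0.001418 S between n3,n1
  Y(R6) = 0.01672 S between n3,n4
  Y(R7) = 0.08000 S between n3,n0
  Y(R8) = 0.07874 S between n0,n4
  Y(R9) = 0.001479 S between n0,n3
  Y(R10) = 0.0001088 S between n1,n0
  Y(R11) = 0.0002262 S between n3,n4
  Y(R12) = 0.0001608 S between n0,n3
  Y(R13) = 0.003012 S between n3,n2
  Y(R14) = 0.05464 S between n0,n4
  Y(R15) = 0.002681 S between n4,n2
  Idrv: injects 0.015 A into n1 (from n0)
Assemble and solve the 4×4 MNA system:
  V(n1)=1.754  V(n2)=0.003808  V(n3)=0.02015  V(n4)=0.002299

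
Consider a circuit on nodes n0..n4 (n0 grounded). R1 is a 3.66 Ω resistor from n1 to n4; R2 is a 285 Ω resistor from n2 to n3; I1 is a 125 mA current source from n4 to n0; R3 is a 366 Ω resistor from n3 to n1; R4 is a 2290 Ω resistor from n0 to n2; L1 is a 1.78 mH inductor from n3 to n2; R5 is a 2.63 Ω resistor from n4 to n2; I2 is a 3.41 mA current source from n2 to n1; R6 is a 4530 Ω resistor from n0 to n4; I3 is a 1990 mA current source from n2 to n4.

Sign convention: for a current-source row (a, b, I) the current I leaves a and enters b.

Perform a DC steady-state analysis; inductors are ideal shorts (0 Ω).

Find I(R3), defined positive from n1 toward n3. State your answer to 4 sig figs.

Element admittances at DC:
  Y(R1) = 0.2732 S between n1,n4
  Y(R2) = 0.003509 S between n2,n3
  I1: injects 0.125 A into n0 (from n4)
  Y(R3) = 0.002732 S between n3,n1
  Y(R4) = 0.0004367 S between n0,n2
  L1: short n3↔n2 (DC inductor)
  Y(R5) = 0.3802 S between n4,n2
  I2: injects 0.00341 A into n1 (from n2)
  Y(R6) = 0.0002208 S between n0,n4
  I3: injects 1.99 A into n4 (from n2)
Assemble and solve the 5×5 MNA system:
  V(n1)=-186.9  V(n2)=-191.8  V(n3)=-191.8  V(n4)=-186.8
  i(L1)=0.01352

0.01352 A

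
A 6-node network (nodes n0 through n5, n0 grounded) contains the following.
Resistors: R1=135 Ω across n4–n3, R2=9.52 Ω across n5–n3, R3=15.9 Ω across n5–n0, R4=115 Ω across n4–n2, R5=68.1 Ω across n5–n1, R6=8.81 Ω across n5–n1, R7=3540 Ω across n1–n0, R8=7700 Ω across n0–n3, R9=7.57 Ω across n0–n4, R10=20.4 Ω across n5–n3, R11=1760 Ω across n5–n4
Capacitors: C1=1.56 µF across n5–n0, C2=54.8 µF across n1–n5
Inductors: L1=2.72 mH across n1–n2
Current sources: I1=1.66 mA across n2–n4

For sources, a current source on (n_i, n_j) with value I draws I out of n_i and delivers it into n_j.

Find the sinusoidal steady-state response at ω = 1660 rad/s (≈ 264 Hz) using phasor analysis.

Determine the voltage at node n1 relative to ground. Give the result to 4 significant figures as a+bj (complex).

MNA unknowns: 5 node voltages V₁..V_5
R1: Y=0.007407+0.000j on G[4,3]
C1: Y=0.000+0.002590j on G[5,0]
R2: Y=0.1050+0.000j on G[5,3]
R3: Y=0.06289+0.000j on G[5,0]
R4: Y=0.008696+0.000j on G[4,2]
R5: Y=0.01468+0.000j on G[5,1]
R6: Y=0.1135+0.000j on G[5,1]
R7: Y=0.0002825+0.000j on G[1,0]
R8: Y=0.0001299+0.000j on G[0,3]
C2: Y=0.000+0.09097j on G[1,5]
R9: Y=0.1321+0.000j on G[0,4]
R10: Y=0.04902+0.000j on G[5,3]
R11: Y=0.0005682+0.000j on G[5,4]
L1: Y=0.000-0.2215j on G[1,2]
I1: z[2]−=0.00166, z[4]+=0.00166
solve → V1=-0.02526+0.005711j, V2=-0.02528-0.0004479j, V3=-0.01698+0.0006706j, V4=0.008765+9.892e-06j, V5=-0.01823+0.0007029j

-0.02526+0.005711j V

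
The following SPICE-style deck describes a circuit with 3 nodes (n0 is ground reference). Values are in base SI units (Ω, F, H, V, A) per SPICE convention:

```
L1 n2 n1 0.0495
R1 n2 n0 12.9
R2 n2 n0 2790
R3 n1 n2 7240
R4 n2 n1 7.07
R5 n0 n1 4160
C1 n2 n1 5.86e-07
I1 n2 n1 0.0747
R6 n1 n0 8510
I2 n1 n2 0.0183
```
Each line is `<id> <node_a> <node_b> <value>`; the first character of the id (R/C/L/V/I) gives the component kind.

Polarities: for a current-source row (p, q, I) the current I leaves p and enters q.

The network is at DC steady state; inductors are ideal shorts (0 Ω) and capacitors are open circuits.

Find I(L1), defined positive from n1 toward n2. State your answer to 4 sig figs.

MNA unknowns: 2 node voltages V₁..V_2 plus 1 source current (L1)
L1: row V2−V1=0, i_L1 at 2,1
R1: Y=0.07752 on G[2,0]
R2: Y=0.0003584 on G[2,0]
R3: Y=0.0001381 on G[1,2]
R4: Y=0.1414 on G[2,1]
R5: Y=0.0002404 on G[0,1]
C1: Y=0.000 on G[2,1]
I1: z[2]−=0.0747, z[1]+=0.0747
R6: Y=0.0001175 on G[1,0]
I2: z[1]−=0.0183, z[2]+=0.0183
solve → V1=0.000, V2=0.000
aux → i_L1=-0.05640

0.05640 A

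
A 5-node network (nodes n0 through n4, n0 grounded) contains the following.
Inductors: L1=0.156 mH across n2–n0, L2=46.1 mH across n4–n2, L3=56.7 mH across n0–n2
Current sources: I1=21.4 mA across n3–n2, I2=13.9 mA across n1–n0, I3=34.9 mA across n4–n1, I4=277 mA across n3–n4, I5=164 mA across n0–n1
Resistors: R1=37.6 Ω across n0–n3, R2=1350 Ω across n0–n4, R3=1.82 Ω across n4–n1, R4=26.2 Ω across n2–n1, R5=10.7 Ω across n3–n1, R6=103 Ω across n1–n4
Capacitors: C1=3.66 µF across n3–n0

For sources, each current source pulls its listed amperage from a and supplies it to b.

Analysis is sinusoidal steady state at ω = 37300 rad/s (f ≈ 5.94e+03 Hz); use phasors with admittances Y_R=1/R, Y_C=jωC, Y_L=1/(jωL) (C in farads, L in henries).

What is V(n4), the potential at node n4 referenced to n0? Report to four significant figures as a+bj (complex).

Element admittances at ω=37300 rad/s:
  Y(L1) = 0.000-0.1719j S between n2,n0
  Y(L2) = 0.000-0.0005816j S between n4,n2
  I1: injects 0.0214 A into n2 (from n3)
  I2: injects 0.0139 A into n0 (from n1)
  Y(R1) = 0.02660+0.000j S between n0,n3
  Y(R2) = 0.0007407+0.000j S between n0,n4
  Y(C1) = 0.000+0.1365j S between n3,n0
  Y(R3) = 0.5495+0.000j S between n4,n1
  I3: injects 0.0349 A into n1 (from n4)
  Y(L3) = 0.000-0.0004728j S between n0,n2
  Y(R4) = 0.03817+0.000j S between n2,n1
  I4: injects 0.277 A into n4 (from n3)
  Y(R5) = 0.09346+0.000j S between n3,n1
  Y(R6) = 0.009709+0.000j S between n1,n4
  I5: injects 0.164 A into n1 (from n0)
Assemble and solve the 4×4 MNA system:
  V(n1)=3.387+0.2708j  V(n2)=0.1389+0.8417j  V(n3)=0.1705+0.01693j  V(n4)=3.816+0.2743j

3.816+0.2743j V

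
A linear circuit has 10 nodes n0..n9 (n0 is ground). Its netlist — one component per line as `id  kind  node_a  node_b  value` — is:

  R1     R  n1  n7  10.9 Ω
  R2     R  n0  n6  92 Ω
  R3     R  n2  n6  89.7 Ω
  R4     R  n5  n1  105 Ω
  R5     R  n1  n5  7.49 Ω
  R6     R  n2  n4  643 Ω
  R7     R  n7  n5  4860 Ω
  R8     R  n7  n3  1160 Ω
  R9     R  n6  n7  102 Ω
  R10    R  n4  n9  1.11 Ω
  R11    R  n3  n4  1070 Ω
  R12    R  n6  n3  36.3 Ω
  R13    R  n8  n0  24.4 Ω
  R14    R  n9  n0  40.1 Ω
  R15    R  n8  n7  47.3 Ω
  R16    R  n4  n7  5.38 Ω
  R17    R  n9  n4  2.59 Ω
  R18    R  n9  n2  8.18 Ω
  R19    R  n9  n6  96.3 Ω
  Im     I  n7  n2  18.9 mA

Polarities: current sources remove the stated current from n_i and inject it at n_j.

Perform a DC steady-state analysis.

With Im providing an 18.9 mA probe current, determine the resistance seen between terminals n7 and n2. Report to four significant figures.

R_eq = 12.86 Ω

MNA unknowns: 9 node voltages V₁..V_9
R1: Y=0.09174 on G[1,7]
R2: Y=0.01087 on G[0,6]
R3: Y=0.01115 on G[2,6]
R4: Y=0.009524 on G[5,1]
R5: Y=0.1335 on G[1,5]
R6: Y=0.001555 on G[2,4]
R7: Y=0.0002058 on G[7,5]
R8: Y=0.0008621 on G[7,3]
R9: Y=0.009804 on G[6,7]
R10: Y=0.9009 on G[4,9]
R11: Y=0.0009346 on G[3,4]
R12: Y=0.02755 on G[6,3]
R13: Y=0.04098 on G[8,0]
R14: Y=0.02494 on G[9,0]
R15: Y=0.02114 on G[8,7]
R16: Y=0.1859 on G[4,7]
R17: Y=0.3861 on G[9,4]
R18: Y=0.1222 on G[9,2]
R19: Y=0.01038 on G[9,6]
Im: z[7]−=0.0189, z[2]+=0.0189
solve → V1=-0.07475, V2=0.1682, V3=0.02795, V4=0.01524, V5=-0.07475, V6=0.03159, V7=-0.07475, V8=-0.02544, V9=0.02804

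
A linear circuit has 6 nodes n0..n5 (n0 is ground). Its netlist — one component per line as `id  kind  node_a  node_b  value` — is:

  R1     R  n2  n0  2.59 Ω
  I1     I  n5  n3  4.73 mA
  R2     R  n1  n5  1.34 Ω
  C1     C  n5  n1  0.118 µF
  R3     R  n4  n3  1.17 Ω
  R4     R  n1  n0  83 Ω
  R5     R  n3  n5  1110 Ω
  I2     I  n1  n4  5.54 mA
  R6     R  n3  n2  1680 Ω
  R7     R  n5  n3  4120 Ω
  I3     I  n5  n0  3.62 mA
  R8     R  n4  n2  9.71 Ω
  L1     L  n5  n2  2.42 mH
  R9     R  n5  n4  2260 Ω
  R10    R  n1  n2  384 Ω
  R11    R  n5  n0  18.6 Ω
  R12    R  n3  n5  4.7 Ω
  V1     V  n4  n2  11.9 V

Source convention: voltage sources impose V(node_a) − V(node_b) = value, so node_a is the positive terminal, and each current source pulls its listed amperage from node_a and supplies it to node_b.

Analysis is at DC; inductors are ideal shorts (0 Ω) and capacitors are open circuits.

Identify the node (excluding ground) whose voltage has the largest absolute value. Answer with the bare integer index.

4

Element admittances at DC:
  Y(R1) = 0.3861 S between n2,n0
  I1: injects 0.00473 A into n3 (from n5)
  Y(R2) = 0.7463 S between n1,n5
  Y(C1) = 0.000 S between n5,n1
  Y(R3) = 0.8547 S between n4,n3
  Y(R4) = 0.01205 S between n1,n0
  Y(R5) = 0.0009009 S between n3,n5
  I2: injects 0.00554 A into n4 (from n1)
  Y(R6) = 0.0005952 S between n3,n2
  Y(R7) = 0.0002427 S between n5,n3
  I3: injects 0.00362 A into n0 (from n5)
  Y(R8) = 0.1030 S between n4,n2
  L1: short n5↔n2 (DC inductor)
  Y(R9) = 0.0004425 S between n5,n4
  Y(R10) = 0.002604 S between n1,n2
  Y(R11) = 0.05376 S between n5,n0
  Y(R12) = 0.2128 S between n3,n5
  V1: constraint V(n4)−V(n2) = 11.9
Assemble and solve the 7×7 MNA system:
  V(n1)=-0.01498  V(n2)=-0.007820  V(n3)=9.509  V(n4)=11.89  V(n5)=-0.007820
  i(L1)=2.028  i(V1)=-3.262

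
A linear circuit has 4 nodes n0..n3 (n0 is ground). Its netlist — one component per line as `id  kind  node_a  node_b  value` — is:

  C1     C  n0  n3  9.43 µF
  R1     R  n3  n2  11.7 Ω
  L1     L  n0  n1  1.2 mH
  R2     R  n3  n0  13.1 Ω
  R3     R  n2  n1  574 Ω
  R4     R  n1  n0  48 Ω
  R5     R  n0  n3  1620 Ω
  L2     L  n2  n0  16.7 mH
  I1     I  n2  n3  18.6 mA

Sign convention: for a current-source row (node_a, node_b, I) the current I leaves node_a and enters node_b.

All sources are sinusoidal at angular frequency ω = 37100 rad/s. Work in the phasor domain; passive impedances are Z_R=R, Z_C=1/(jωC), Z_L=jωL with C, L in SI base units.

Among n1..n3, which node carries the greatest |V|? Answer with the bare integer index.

Element admittances at ω=37100 rad/s:
  Y(C1) = 0.000+0.3499j S between n0,n3
  Y(R1) = 0.08547+0.000j S between n3,n2
  Y(L1) = 0.000-0.02246j S between n0,n1
  Y(R2) = 0.07634+0.000j S between n3,n0
  Y(R3) = 0.001742+0.000j S between n2,n1
  Y(R4) = 0.02083+0.000j S between n1,n0
  Y(R5) = 0.0006173+0.000j S between n0,n3
  Y(L2) = 0.000-0.001614j S between n2,n0
  I1: injects 0.0186 A into n3 (from n2)
Assemble and solve the 3×3 MNA system:
  V(n1)=-0.008096-0.008466j  V(n2)=-0.2141-0.005319j  V(n3)=-0.0007366-0.001212j

2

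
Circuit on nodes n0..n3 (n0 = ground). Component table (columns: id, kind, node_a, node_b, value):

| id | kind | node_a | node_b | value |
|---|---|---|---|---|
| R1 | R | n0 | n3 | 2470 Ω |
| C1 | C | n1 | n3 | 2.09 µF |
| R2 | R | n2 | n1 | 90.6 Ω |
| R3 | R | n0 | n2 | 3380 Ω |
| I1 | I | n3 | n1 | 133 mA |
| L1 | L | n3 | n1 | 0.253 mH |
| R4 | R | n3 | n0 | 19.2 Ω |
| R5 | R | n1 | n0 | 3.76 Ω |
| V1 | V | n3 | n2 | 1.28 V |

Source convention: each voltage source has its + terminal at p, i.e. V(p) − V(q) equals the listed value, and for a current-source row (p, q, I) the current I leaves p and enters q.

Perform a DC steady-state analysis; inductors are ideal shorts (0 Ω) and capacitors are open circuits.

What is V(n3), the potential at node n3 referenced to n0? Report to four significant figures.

0.001188 V

MNA unknowns: 3 node voltages V₁..V_3 plus 2 source currents (L1, V1)
R1: Y=0.0004049 on G[0,3]
C1: Y=0.000 on G[1,3]
R2: Y=0.01104 on G[2,1]
R3: Y=0.0002959 on G[0,2]
I1: z[3]−=0.133, z[1]+=0.133
L1: row V3−V1=0, i_L1 at 3,1
R4: Y=0.05208 on G[3,0]
R5: Y=0.2660 on G[1,0]
V1: row V3−V2=1.28, i_V1 at 3,2
solve → V1=0.001188, V2=-1.279, V3=0.001188
aux → i_L1=-0.1186, i_V1=-0.01451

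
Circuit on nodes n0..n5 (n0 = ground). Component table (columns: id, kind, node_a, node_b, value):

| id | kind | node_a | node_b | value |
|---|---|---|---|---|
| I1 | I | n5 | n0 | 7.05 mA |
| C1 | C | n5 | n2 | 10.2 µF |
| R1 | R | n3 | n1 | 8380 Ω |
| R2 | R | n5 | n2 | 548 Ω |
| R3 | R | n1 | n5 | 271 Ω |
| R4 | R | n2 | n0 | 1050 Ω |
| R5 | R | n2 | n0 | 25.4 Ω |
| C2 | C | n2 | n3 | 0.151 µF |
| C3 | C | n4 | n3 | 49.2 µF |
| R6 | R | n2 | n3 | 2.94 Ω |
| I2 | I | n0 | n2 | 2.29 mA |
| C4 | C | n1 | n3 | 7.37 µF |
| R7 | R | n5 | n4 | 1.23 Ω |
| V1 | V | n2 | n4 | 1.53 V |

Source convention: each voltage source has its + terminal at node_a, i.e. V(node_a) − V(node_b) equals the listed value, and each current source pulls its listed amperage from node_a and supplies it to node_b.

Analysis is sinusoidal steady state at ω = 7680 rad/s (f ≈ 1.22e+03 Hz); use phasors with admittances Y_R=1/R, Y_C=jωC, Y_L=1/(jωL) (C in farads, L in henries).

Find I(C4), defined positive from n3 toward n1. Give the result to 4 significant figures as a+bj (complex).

Apply KCL at each of the 5 non-ground nodes and solve the resulting linear system.
Node n1: branches {R1, R3, C4} → V_1 = -0.9069-0.7025j
Node n2: branches {C1, R2, R4, R5, C2, R6, I2, V1} → V_2 = -0.1180+0.000j
Node n3: branches {R1, C2, C3, R6, C4} → V_3 = -0.9619-0.7502j
Node n4: branches {C3, R7, V1} → V_4 = -1.648+0.000j
Node n5: branches {I1, C1, R2, R3, R7} → V_5 = -1.636+0.1421j
Source currents: i(V1)=-0.2930-0.3748j

0.002698-0.003111j A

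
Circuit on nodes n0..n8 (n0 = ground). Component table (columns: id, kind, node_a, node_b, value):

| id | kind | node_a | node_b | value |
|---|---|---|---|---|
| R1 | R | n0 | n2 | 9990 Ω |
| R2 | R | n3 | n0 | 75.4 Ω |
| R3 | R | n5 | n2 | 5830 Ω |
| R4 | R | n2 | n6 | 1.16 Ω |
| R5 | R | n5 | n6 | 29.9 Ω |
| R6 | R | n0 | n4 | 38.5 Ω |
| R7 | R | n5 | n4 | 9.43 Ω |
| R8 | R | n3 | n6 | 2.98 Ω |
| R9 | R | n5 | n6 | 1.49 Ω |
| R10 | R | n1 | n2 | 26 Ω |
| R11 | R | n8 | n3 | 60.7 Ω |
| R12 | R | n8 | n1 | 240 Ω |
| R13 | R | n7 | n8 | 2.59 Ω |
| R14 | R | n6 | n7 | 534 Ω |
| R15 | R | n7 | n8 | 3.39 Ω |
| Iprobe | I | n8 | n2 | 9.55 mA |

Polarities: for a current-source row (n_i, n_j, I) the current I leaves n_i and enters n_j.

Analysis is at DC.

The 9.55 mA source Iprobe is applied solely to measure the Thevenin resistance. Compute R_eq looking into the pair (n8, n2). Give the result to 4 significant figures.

Element admittances at DC:
  Y(R1) = 0.0001001 S between n0,n2
  Y(R2) = 0.01326 S between n3,n0
  Y(R3) = 0.0001715 S between n5,n2
  Y(R4) = 0.8621 S between n2,n6
  Y(R5) = 0.03344 S between n5,n6
  Y(R6) = 0.02597 S between n0,n4
  Y(R7) = 0.1060 S between n5,n4
  Y(R8) = 0.3356 S between n3,n6
  Y(R9) = 0.6711 S between n5,n6
  Y(R10) = 0.03846 S between n1,n2
  Y(R11) = 0.01647 S between n8,n3
  Y(R12) = 0.004167 S between n8,n1
  Y(R13) = 0.3861 S between n7,n8
  Y(R14) = 0.001873 S between n6,n7
  Y(R15) = 0.2950 S between n7,n8
  Iprobe: injects 0.00955 A into n2 (from n8)
Assemble and solve the 8×8 MNA system:
  V(n1)=-0.02735  V(n2)=0.01711  V(n3)=-0.01238  V(n4)=0.006255  V(n5)=0.007787  V(n6)=0.008015  V(n7)=-0.4365  V(n8)=-0.4377

R_eq = 47.63 Ω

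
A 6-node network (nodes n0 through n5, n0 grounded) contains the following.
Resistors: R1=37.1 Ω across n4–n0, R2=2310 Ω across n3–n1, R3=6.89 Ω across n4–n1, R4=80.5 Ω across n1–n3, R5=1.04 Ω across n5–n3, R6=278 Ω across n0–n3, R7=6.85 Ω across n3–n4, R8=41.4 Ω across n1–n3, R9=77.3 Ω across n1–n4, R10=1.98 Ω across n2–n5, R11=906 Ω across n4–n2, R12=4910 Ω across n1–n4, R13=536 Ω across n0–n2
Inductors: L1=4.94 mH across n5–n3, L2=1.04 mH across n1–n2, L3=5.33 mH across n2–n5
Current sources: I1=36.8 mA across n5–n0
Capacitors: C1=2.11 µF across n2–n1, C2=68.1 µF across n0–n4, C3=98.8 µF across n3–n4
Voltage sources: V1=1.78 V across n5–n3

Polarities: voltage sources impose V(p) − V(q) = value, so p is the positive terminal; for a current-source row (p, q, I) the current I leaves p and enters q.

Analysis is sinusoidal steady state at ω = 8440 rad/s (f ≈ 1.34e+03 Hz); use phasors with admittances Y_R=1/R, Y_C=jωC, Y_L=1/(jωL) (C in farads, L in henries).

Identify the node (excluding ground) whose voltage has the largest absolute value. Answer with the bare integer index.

MNA unknowns: 5 node voltages V₁..V_5 plus 1 source current (V1)
R1: Y=0.02695+0.000j on G[4,0]
L1: Y=0.000-0.02398j on G[5,3]
R2: Y=0.0004329+0.000j on G[3,1]
R3: Y=0.1451+0.000j on G[4,1]
R4: Y=0.01242+0.000j on G[1,3]
I1: z[5]−=0.0368, z[0]+=0.0368
R5: Y=0.9615+0.000j on G[5,3]
C1: Y=0.000+0.01781j on G[2,1]
R6: Y=0.003597+0.000j on G[0,3]
L2: Y=0.000-0.1139j on G[1,2]
R7: Y=0.1460+0.000j on G[3,4]
C2: Y=0.000+0.5748j on G[0,4]
R8: Y=0.02415+0.000j on G[1,3]
L3: Y=0.000-0.02223j on G[2,5]
R9: Y=0.01294+0.000j on G[1,4]
R10: Y=0.5051+0.000j on G[2,5]
R11: Y=0.001104+0.000j on G[4,2]
C3: Y=0.000+0.8339j on G[3,4]
R12: Y=0.0002037+0.000j on G[1,4]
R13: Y=0.001866+0.000j on G[0,2]
V1: row V5−V3=1.78, i_V1 at 5,3
solve → V1=0.4641-0.4876j, V2=1.655+0.4382j, V3=0.07047+0.2225j, V4=-0.006077+0.06955j, V5=1.850+0.2225j
aux → i_V1=-1.842+0.1559j

5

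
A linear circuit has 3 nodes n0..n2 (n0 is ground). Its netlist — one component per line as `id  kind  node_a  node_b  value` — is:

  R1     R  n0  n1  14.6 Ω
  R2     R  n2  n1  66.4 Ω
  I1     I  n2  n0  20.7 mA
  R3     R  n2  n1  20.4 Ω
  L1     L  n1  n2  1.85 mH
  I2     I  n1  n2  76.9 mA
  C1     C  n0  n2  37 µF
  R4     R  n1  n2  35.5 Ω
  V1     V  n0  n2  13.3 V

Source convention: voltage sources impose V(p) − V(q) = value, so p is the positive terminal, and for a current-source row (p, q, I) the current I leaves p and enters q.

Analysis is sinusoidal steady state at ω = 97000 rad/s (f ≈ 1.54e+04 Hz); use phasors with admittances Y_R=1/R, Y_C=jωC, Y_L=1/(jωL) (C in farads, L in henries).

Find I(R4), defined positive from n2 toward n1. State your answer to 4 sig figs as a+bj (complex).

Apply KCL at each of the 2 non-ground nodes and solve the resulting linear system.
Node n1: branches {R1, R2, R3, L1, I2, R4} → V_1 = -8.117+0.1797j
Node n2: branches {R2, I1, R3, L1, I2, C1, R4, V1} → V_2 = -13.30+0.000j
Source currents: i(V1)=-0.5353-47.72j

-0.1460-0.005061j A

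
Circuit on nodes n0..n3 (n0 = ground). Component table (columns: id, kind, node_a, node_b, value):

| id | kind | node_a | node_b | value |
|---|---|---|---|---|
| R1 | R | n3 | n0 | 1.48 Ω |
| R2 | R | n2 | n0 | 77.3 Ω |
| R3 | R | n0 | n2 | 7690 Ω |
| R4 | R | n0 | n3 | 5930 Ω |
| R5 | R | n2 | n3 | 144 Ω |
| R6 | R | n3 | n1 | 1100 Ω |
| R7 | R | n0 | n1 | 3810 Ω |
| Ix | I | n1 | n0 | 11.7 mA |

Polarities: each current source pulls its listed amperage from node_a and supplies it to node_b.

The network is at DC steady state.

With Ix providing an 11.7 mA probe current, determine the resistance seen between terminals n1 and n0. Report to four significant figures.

Apply KCL at each of the 3 non-ground nodes and solve the resulting linear system.
Node n1: branches {R6, R7, Ix} → V_1 = -9.997
Node n2: branches {R2, R3, R5} → V_2 = -0.004629
Node n3: branches {R1, R4, R5, R6} → V_3 = -0.01334

R_eq = 854.4 Ω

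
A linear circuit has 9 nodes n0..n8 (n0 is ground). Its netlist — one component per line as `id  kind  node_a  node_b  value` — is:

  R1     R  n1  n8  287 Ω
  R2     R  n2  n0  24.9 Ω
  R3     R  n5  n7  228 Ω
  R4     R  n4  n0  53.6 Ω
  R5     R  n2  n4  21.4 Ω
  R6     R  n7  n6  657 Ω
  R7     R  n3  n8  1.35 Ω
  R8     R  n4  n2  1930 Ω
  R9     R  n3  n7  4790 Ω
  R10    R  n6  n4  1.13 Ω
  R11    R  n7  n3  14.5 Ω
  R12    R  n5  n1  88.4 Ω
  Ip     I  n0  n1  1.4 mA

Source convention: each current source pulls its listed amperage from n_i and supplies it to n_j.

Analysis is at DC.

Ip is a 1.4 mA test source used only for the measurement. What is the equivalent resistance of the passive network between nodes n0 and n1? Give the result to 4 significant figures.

Element admittances at DC:
  Y(R1) = 0.003484 S between n1,n8
  Y(R2) = 0.04016 S between n2,n0
  Y(R3) = 0.004386 S between n5,n7
  Y(R4) = 0.01866 S between n4,n0
  Y(R5) = 0.04673 S between n2,n4
  Y(R6) = 0.001522 S between n7,n6
  Y(R7) = 0.7407 S between n3,n8
  Y(R8) = 0.0005181 S between n4,n2
  Y(R9) = 0.0002088 S between n3,n7
  Y(R10) = 0.8850 S between n6,n4
  Y(R11) = 0.06897 S between n7,n3
  Y(R12) = 0.01131 S between n5,n1
  Ip: injects 0.0014 A into n1 (from n0)
Assemble and solve the 8×8 MNA system:
  V(n1)=1.173  V(n2)=0.01875  V(n3)=0.9664  V(n4)=0.03468  V(n5)=1.112  V(n6)=0.03627  V(n7)=0.9561  V(n8)=0.9674

R_eq = 837.6 Ω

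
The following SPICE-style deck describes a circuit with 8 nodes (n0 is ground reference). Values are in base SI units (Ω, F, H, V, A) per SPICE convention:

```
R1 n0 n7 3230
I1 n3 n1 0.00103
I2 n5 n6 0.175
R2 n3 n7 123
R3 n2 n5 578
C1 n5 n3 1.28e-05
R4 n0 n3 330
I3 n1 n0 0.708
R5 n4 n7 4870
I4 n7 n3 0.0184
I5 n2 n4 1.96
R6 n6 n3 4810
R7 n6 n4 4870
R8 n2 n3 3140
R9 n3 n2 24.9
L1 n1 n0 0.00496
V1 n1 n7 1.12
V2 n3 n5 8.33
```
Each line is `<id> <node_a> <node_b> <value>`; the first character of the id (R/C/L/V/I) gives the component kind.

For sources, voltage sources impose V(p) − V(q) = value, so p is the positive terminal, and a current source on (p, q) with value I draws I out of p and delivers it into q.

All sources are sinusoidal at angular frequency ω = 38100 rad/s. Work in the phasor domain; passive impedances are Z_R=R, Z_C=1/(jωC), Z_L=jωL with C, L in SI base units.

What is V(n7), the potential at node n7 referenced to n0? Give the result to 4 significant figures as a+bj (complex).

Element admittances at ω=38100 rad/s:
  Y(R1) = 0.0003096+0.000j S between n0,n7
  I1: injects 0.00103 A into n1 (from n3)
  I2: injects 0.175 A into n6 (from n5)
  Y(R2) = 0.008130+0.000j S between n3,n7
  Y(R3) = 0.001730+0.000j S between n2,n5
  Y(C1) = 0.000+0.4877j S between n5,n3
  Y(R4) = 0.003030+0.000j S between n0,n3
  I3: injects 0.708 A into n0 (from n1)
  Y(R5) = 0.0002053+0.000j S between n4,n7
  I4: injects 0.0184 A into n3 (from n7)
  I5: injects 1.96 A into n4 (from n2)
  Y(R6) = 0.0002079+0.000j S between n6,n3
  Y(R7) = 0.0002053+0.000j S between n6,n4
  Y(R8) = 0.0003185+0.000j S between n2,n3
  Y(R9) = 0.04016+0.000j S between n3,n2
  Y(L1) = 0.000-0.005292j S between n1,n0
  V1: constraint V(n1)−V(n7) = 1.12
  V2: constraint V(n3)−V(n5) = 8.33
Assemble and solve the 9×9 MNA system:
  V(n1)=-25.13-52.72j  V(n2)=-185.7-38.49j  V(n3)=-138.9-38.49j  V(n4)=6568-47.96j  V(n5)=-147.2-38.49j  V(n6)=3617-43.20j  V(n7)=-26.25-52.72j
  i(V1)=-0.4280-0.1330j  i(V2)=0.2415-4.062j

-26.25-52.72j V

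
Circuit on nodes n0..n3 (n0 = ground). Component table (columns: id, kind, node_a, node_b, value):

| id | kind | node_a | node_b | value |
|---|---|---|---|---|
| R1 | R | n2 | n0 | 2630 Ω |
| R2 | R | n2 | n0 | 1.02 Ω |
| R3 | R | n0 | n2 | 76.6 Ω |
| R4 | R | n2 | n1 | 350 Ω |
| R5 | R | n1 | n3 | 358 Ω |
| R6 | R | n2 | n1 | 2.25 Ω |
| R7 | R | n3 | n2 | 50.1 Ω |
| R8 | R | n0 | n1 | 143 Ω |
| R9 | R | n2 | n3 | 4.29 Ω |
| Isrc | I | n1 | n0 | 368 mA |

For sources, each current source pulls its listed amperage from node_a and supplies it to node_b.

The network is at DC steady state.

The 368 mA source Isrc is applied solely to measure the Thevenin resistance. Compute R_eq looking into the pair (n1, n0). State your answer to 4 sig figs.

Element admittances at DC:
  Y(R1) = 0.0003802 S between n2,n0
  Y(R2) = 0.9804 S between n2,n0
  Y(R3) = 0.01305 S between n0,n2
  Y(R4) = 0.002857 S between n2,n1
  Y(R5) = 0.002793 S between n1,n3
  Y(R6) = 0.4444 S between n2,n1
  Y(R7) = 0.01996 S between n3,n2
  Y(R8) = 0.006993 S between n0,n1
  Y(R9) = 0.2331 S between n2,n3
  Isrc: injects 0.368 A into n0 (from n1)
Assemble and solve the 3×3 MNA system:
  V(n1)=-1.162  V(n2)=-0.3621  V(n3)=-0.3708

R_eq = 3.157 Ω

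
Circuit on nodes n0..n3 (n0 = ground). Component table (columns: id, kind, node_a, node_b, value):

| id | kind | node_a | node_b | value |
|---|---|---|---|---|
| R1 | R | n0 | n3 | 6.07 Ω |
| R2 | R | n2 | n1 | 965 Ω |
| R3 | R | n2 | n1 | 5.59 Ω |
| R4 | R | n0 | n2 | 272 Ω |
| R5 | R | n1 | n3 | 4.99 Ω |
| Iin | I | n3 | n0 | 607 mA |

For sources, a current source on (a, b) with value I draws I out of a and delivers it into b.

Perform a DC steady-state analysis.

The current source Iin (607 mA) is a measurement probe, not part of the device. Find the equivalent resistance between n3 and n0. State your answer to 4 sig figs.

Element admittances at DC:
  Y(R1) = 0.1647 S between n0,n3
  Y(R2) = 0.001036 S between n2,n1
  Y(R3) = 0.1789 S between n2,n1
  Y(R4) = 0.003676 S between n0,n2
  Y(R5) = 0.2004 S between n1,n3
  Iin: injects 0.607 A into n0 (from n3)
Assemble and solve the 3×3 MNA system:
  V(n1)=-3.543  V(n2)=-3.472  V(n3)=-3.607

R_eq = 5.942 Ω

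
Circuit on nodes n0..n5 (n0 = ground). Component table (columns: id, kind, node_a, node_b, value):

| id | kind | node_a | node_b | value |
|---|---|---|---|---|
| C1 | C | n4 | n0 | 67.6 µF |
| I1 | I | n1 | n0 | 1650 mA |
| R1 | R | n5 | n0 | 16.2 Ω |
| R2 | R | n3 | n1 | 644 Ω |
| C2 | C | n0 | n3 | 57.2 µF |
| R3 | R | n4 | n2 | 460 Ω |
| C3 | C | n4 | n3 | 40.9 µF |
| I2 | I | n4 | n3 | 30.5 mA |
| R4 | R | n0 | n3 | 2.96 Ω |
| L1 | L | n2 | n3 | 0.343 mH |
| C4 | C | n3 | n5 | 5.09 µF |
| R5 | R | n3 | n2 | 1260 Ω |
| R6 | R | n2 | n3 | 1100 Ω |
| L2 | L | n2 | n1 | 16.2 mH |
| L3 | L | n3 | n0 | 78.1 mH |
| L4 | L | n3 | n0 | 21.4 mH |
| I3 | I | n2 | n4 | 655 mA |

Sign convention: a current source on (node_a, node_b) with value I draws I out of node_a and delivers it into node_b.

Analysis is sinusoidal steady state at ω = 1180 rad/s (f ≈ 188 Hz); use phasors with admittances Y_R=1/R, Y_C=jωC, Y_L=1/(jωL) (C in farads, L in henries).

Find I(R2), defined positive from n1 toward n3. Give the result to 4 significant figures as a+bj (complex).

Element admittances at ω=1180 rad/s:
  Y(C1) = 0.000+0.07977j S between n4,n0
  I1: injects 1.65 A into n0 (from n1)
  Y(R1) = 0.06173+0.000j S between n5,n0
  Y(R2) = 0.001553+0.000j S between n3,n1
  Y(C2) = 0.000+0.06750j S between n0,n3
  Y(R3) = 0.002174+0.000j S between n4,n2
  Y(C3) = 0.000+0.04826j S between n4,n3
  I2: injects 0.0305 A into n3 (from n4)
  Y(R4) = 0.3378+0.000j S between n0,n3
  Y(L1) = 0.000-2.471j S between n2,n3
  Y(C4) = 0.000+0.006006j S between n3,n5
  Y(R5) = 0.0007937+0.000j S between n3,n2
  Y(R6) = 0.0009091+0.000j S between n2,n3
  Y(L2) = 0.000-0.05231j S between n2,n1
  Y(L3) = 0.000-0.01085j S between n3,n0
  Y(L4) = 0.000-0.03960j S between n3,n0
  I3: injects 0.655 A into n4 (from n2)
Assemble and solve the 5×5 MNA system:
  V(n1)=-6.849-31.54j  V(n2)=-5.886-0.02657j  V(n3)=-5.869+0.9024j  V(n4)=-2.137-4.474j  V(n5)=-0.1420-0.5572j

-0.001522-0.05037j A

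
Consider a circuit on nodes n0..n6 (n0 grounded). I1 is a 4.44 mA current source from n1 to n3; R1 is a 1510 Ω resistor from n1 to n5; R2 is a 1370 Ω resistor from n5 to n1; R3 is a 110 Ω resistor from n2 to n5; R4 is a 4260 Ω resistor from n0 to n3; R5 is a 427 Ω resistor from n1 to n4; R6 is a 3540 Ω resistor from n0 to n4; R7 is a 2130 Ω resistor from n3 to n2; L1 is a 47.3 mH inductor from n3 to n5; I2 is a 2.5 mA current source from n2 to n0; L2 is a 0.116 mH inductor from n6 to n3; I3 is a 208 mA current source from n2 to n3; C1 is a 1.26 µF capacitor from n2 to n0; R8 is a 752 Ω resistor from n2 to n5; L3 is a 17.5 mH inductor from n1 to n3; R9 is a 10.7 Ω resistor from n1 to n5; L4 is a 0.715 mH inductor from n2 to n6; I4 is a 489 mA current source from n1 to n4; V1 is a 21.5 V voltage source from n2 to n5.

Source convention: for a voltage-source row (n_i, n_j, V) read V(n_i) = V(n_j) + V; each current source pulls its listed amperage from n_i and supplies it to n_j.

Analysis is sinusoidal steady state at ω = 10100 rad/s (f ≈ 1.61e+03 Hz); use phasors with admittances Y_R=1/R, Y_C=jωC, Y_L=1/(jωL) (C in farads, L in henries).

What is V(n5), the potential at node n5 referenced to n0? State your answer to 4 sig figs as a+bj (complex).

-21.65+3.869j V

Element admittances at ω=10100 rad/s:
  I1: injects 0.00444 A into n3 (from n1)
  Y(R1) = 0.0006623+0.000j S between n1,n5
  Y(R2) = 0.0007299+0.000j S between n5,n1
  Y(R3) = 0.009091+0.000j S between n2,n5
  Y(R4) = 0.0002347+0.000j S between n0,n3
  Y(R5) = 0.002342+0.000j S between n1,n4
  Y(R6) = 0.0002825+0.000j S between n0,n4
  Y(R7) = 0.0004695+0.000j S between n3,n2
  Y(L1) = 0.000-0.002093j S between n3,n5
  I2: injects 0.0025 A into n0 (from n2)
  Y(L2) = 0.000-0.8535j S between n6,n3
  I3: injects 0.208 A into n3 (from n2)
  Y(C1) = 0.000+0.01273j S between n2,n0
  Y(R8) = 0.001330+0.000j S between n2,n5
  Y(L3) = 0.000-0.005658j S between n1,n3
  Y(R9) = 0.09346+0.000j S between n1,n5
  Y(L4) = 0.000-0.1385j S between n2,n6
  I4: injects 0.489 A into n4 (from n1)
  V1: constraint V(n2)−V(n5) = 21.5
Assemble and solve the 7×7 MNA system:
  V(n1)=-22.03+2.636j  V(n2)=-0.1536+3.869j  V(n3)=-1.467+5.496j  V(n4)=166.7+2.352j  V(n5)=-21.65+3.869j  V(n6)=-1.284+5.269j
  i(V1)=-0.1921+0.1592j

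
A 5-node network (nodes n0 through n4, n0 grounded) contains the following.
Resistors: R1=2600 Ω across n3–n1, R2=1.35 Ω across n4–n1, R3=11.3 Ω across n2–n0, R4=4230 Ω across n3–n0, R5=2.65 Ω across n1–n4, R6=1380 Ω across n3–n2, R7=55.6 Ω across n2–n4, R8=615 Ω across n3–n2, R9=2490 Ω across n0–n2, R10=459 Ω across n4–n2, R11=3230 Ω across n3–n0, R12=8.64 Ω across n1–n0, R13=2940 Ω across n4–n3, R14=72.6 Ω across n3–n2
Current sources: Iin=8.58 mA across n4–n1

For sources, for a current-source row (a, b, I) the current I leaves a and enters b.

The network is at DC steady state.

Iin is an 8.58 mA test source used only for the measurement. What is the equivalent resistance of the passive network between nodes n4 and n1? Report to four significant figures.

R_eq = 0.8828 Ω

Apply KCL at each of the 4 non-ground nodes and solve the resulting linear system.
Node n1: branches {R1, R2, R5, R12, Iin} → V_1 = 0.0009489
Node n2: branches {R3, R6, R7, R8, R9, R10, R14} → V_2 = -0.001228
Node n3: branches {R1, R4, R6, R8, R11, R13, R14} → V_3 = -0.001247
Node n4: branches {R2, R5, R7, R10, R13, Iin} → V_4 = -0.006626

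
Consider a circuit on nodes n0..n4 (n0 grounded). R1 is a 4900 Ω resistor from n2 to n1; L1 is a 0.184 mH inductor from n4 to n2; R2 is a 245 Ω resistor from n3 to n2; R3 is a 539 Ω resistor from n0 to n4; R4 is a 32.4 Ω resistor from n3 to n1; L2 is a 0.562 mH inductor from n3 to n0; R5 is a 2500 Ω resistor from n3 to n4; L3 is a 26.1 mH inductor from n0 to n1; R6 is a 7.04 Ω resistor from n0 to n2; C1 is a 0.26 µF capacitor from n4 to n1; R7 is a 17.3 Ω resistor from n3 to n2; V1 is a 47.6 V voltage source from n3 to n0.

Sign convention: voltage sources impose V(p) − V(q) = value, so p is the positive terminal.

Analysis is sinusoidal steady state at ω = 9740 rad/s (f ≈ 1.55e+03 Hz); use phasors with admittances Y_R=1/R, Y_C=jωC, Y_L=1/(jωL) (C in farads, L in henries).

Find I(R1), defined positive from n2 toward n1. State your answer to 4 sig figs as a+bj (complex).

-0.006699-0.0005884j A

Apply KCL at each of the 4 non-ground nodes and solve the resulting linear system.
Node n1: branches {R1, R4, L3, C1} → V_1 = 47.20+3.292j
Node n2: branches {R1, L1, R2, R6, R7} → V_2 = 14.38+0.4082j
Node n3: branches {R2, R4, L2, R5, R7, V1} → V_3 = 47.60+0.000j
Node n4: branches {L1, R3, R5, C1} → V_4 = 14.23+0.3716j
Source currents: i(V1)=-2.082+8.823j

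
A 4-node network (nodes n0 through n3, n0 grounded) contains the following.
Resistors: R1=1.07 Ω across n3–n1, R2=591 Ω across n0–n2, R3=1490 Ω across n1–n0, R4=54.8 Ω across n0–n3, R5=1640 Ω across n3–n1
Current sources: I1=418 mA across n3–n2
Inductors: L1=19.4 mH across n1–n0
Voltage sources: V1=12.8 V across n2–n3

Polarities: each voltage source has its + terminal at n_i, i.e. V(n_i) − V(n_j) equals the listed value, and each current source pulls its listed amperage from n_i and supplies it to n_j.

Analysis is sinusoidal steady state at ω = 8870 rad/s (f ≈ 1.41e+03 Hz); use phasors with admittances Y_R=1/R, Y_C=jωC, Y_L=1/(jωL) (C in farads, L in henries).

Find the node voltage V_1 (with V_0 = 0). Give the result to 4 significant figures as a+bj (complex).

-0.9698-0.2791j V

Element admittances at ω=8870 rad/s:
  Y(R1) = 0.9346+0.000j S between n3,n1
  I1: injects 0.418 A into n2 (from n3)
  Y(R2) = 0.001692+0.000j S between n0,n2
  Y(R3) = 0.0006711+0.000j S between n1,n0
  Y(R4) = 0.01825+0.000j S between n0,n3
  Y(R5) = 0.0006098+0.000j S between n3,n1
  Y(L1) = 0.000-0.005811j S between n1,n0
  V1: constraint V(n2)−V(n3) = 12.8
Assemble and solve the 4×4 MNA system:
  V(n1)=-0.9698-0.2791j  V(n2)=11.83-0.2732j  V(n3)=-0.9722-0.2732j
  i(V1)=0.3980+0.0004623j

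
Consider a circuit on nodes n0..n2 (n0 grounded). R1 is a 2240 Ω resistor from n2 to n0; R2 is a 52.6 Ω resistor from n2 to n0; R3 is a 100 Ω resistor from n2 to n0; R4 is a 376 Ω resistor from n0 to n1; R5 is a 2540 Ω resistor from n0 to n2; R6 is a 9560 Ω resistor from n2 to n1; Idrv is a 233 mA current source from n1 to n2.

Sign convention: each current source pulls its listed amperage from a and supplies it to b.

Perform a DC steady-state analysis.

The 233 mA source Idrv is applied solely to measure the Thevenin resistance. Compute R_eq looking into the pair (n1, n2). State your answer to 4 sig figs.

Apply KCL at each of the 2 non-ground nodes and solve the resulting linear system.
Node n1: branches {R4, R6, Idrv} → V_1 = -84.01
Node n2: branches {R1, R2, R3, R5, R6, Idrv} → V_2 = 7.485

R_eq = 392.7 Ω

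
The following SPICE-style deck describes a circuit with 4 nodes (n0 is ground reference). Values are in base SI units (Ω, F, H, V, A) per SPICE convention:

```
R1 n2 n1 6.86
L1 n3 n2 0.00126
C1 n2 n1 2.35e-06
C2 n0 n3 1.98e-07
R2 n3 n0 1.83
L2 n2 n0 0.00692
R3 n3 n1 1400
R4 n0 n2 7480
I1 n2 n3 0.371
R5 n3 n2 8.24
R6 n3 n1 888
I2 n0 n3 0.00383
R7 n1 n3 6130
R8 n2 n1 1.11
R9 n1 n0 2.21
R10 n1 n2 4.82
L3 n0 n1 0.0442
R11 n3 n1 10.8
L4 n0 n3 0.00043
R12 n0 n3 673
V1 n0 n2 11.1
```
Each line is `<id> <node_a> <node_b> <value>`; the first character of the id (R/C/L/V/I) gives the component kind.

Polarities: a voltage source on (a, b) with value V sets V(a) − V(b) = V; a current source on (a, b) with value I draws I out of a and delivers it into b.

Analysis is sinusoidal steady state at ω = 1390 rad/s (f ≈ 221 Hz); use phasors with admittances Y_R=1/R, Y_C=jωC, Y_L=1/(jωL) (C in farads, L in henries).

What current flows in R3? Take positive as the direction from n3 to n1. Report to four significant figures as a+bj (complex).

MNA unknowns: 3 node voltages V₁..V_3 plus 1 source current (V1)
R1: Y=0.1458+0.000j on G[2,1]
L1: Y=0.000-0.5710j on G[3,2]
C1: Y=0.000+0.003266j on G[2,1]
C2: Y=0.000+0.0002752j on G[0,3]
R2: Y=0.5464+0.000j on G[3,0]
L2: Y=0.000-0.1040j on G[2,0]
R3: Y=0.0007143+0.000j on G[3,1]
R4: Y=0.0001337+0.000j on G[0,2]
I1: z[2]−=0.371, z[3]+=0.371
R5: Y=0.1214+0.000j on G[3,2]
R6: Y=0.001126+0.000j on G[3,1]
I2: z[0]−=0.00383, z[3]+=0.00383
R7: Y=0.0001631+0.000j on G[1,3]
R8: Y=0.9009+0.000j on G[2,1]
R9: Y=0.4525+0.000j on G[1,0]
R10: Y=0.2075+0.000j on G[1,2]
L3: Y=0.000-0.01628j on G[0,1]
R11: Y=0.09259+0.000j on G[3,1]
L4: Y=0.000-1.673j on G[0,3]
R12: Y=0.001486+0.000j on G[0,3]
V1: row V0−V2=11.1, i_V1 at 0,2
solve → V1=-7.873-0.06780j, V2=-11.10+0.000j, V3=-2.762+0.1751j
aux → i_V1=-4.789+5.968j

0.003651+0.0001735j A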